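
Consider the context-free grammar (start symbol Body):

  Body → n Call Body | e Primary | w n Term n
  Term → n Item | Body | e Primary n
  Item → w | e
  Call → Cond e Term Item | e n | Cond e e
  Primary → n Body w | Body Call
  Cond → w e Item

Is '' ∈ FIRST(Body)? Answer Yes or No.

No nonterminal in this grammar is nullable.
No production of Body has an RHS whose symbols are all nullable, so Body is not nullable.

No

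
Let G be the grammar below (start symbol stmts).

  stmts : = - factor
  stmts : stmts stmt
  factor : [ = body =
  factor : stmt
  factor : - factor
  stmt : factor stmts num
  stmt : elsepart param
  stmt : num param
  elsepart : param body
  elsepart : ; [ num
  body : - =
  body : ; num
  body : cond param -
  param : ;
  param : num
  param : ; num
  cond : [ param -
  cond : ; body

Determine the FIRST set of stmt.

From stmt : factor stmts num: add FIRST(factor) = { -, ;, [, num }.
From stmt : elsepart param: add FIRST(elsepart) = { ;, num }.
stmt : num param contributes {num}.
Union: FIRST(stmt) = { -, ;, [, num }.

{ -, ;, [, num }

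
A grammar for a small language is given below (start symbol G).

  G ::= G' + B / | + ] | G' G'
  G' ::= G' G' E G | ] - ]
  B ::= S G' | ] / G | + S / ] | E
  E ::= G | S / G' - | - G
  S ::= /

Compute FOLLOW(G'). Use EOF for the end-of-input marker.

{ EOF, +, -, /, ] }

In G ::= G' + B /: add FIRST(+ B /) = { + }.
In G ::= G' G': add FIRST(G') = { ] }.
In G ::= G' G': G' is at the end, add FOLLOW(G) = { EOF, +, -, /, ] }.
In G' ::= G' G' E G: add FIRST(G' E G) = { ] }.
In G' ::= G' G' E G: add FIRST(E G) = { +, -, /, ] }.
In B ::= S G': G' is at the end, add FOLLOW(B) = { / }.
In E ::= S / G' -: add FIRST(-) = { - }.
Union: FOLLOW(G') = { EOF, +, -, /, ] }.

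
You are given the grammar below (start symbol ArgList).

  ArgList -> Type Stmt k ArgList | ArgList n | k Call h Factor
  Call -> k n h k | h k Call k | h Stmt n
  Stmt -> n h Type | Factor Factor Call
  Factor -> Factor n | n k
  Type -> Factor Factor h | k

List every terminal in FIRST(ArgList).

From ArgList -> Type Stmt k ArgList: add FIRST(Type) = { k, n }.
From ArgList -> ArgList n: add FIRST(ArgList) = { k, n }.
ArgList -> k Call h Factor contributes {k}.
Union: FIRST(ArgList) = { k, n }.

{ k, n }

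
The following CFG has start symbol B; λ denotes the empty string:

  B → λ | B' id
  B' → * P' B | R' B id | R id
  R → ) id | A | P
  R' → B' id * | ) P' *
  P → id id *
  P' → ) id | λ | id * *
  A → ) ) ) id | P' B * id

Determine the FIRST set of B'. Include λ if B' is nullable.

B' → * P' B contributes {*}.
From B' → R' B id: add FIRST(R') = { ), *, id }.
From B' → R id: add FIRST(R) = { ), *, id }.
Union: FIRST(B') = { ), *, id }.

{ ), *, id }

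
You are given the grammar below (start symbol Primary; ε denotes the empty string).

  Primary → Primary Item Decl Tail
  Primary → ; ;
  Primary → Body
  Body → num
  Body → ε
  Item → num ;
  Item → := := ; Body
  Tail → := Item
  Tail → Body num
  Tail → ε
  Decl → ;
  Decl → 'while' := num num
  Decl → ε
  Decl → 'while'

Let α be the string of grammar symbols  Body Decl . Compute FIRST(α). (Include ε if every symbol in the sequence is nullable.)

{ 'while', ;, num, ε }

Add FIRST(Body)\{ε} = { num }; Body is nullable, continue.
Add FIRST(Decl)\{ε} = { 'while', ; }; Decl is nullable, continue.
Every symbol is nullable, so include ε.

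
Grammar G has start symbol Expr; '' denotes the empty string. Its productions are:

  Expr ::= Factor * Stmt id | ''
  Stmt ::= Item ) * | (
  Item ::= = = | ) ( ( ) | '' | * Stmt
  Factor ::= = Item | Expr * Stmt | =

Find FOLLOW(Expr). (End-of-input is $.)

Expr is the start symbol, so $ ∈ FOLLOW(Expr).
In Factor ::= Expr * Stmt: add FIRST(* Stmt) = { * }.
Union: FOLLOW(Expr) = { $, * }.

{ $, * }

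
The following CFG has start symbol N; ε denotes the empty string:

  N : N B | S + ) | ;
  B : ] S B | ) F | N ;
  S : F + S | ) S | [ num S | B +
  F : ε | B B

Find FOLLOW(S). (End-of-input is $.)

{ ), +, ;, [, ] }

In N : S + ): add FIRST(+ )) = { + }.
In B : ] S B: add FIRST(B) = { ), +, ;, [, ] }.
In S : F + S: S is at the end, add FOLLOW(S) = { ), +, ;, [, ] }.
In S : ) S: S is at the end, add FOLLOW(S) = { ), +, ;, [, ] }.
In S : [ num S: S is at the end, add FOLLOW(S) = { ), +, ;, [, ] }.
Union: FOLLOW(S) = { ), +, ;, [, ] }.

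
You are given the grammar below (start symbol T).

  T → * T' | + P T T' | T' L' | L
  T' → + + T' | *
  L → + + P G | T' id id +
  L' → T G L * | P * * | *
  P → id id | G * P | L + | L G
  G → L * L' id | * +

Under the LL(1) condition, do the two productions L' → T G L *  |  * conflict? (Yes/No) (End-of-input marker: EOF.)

Yes

FIRST(T G L *) = { *, + } and FIRST(*) = { * }.
Both contain *, so the two alternatives are not disjoint — LL(1) conflict.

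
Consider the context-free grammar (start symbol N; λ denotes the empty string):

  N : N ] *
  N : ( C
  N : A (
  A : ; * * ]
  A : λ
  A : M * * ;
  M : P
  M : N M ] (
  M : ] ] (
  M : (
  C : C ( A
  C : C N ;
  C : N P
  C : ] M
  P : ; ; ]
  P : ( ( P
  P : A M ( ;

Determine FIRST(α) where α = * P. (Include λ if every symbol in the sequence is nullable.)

* is a terminal; add {*} and stop.

{ * }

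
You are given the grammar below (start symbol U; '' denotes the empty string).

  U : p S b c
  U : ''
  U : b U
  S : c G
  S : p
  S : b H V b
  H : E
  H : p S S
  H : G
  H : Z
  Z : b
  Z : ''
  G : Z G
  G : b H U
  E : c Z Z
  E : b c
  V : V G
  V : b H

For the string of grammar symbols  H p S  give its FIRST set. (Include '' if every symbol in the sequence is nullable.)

Add FIRST(H)\{''} = { b, c, p }; H is nullable, continue.
p is a terminal; add {p} and stop.

{ b, c, p }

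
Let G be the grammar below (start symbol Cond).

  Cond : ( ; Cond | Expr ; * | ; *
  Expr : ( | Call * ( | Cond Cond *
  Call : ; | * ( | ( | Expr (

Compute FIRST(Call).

Call : ; contributes {;}.
Call : * ( contributes {*}.
Call : ( contributes {(}.
From Call : Expr (: add FIRST(Expr) = { (, *, ; }.
Union: FIRST(Call) = { (, *, ; }.

{ (, *, ; }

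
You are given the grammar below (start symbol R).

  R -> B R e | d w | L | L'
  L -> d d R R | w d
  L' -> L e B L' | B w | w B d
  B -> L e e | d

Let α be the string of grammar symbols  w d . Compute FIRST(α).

w is a terminal; add {w} and stop.

{ w }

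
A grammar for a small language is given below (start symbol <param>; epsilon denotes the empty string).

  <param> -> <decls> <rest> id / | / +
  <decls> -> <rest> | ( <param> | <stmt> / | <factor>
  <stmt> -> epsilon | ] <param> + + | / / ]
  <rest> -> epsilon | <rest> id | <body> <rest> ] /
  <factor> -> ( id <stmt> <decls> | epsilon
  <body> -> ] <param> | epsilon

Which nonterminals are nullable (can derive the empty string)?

{ <body>, <decls>, <factor>, <rest>, <stmt> }

Directly nullable (have an epsilon-production): <stmt>, <rest>, <factor>, <body>.
<decls> -> <rest> with every symbol nullable, so <decls> is nullable.
No other nonterminal has a production whose RHS symbols are all nullable.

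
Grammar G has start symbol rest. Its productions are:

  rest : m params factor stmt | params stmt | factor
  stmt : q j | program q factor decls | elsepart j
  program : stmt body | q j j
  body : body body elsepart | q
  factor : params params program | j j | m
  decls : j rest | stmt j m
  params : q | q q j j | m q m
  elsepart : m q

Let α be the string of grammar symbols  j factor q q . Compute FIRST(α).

{ j }

j is a terminal; add {j} and stop.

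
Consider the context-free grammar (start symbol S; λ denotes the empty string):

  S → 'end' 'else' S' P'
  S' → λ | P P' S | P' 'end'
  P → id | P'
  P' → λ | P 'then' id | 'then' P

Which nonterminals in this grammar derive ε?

{ P, P', S' }

Directly nullable (have an λ-production): S', P'.
P → P' with every symbol nullable, so P is nullable.
No other nonterminal has a production whose RHS symbols are all nullable.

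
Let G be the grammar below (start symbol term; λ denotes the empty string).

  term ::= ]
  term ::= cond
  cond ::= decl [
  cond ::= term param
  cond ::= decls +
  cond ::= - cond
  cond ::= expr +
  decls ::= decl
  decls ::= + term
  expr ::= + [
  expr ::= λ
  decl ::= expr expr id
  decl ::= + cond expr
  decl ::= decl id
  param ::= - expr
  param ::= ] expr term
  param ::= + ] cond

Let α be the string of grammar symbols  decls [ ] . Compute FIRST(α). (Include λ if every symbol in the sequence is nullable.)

Add FIRST(decls) = { +, id }; decls is not nullable, stop.

{ +, id }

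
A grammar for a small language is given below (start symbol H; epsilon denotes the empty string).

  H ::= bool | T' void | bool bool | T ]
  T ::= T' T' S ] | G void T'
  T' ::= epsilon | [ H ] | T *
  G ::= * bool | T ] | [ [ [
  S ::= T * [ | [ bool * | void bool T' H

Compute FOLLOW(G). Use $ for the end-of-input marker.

In T ::= G void T': add FIRST(void T') = { void }.
Union: FOLLOW(G) = { void }.

{ void }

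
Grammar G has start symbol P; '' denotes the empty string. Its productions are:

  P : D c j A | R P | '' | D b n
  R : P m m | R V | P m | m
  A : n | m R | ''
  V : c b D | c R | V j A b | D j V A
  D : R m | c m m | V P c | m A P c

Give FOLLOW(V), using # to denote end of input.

{ #, b, c, j, m, n }

In R : R V: V is at the end, add FOLLOW(R) = { #, b, c, j, m, n }.
In V : V j A b: add FIRST(j A b) = { j }.
In V : D j V A: add FIRST(A)\{''} = { m, n }.
  Since A is nullable, also add FOLLOW(V) = { #, b, c, j, m, n }.
In D : V P c: add FIRST(P c) = { c, m }.
Union: FOLLOW(V) = { #, b, c, j, m, n }.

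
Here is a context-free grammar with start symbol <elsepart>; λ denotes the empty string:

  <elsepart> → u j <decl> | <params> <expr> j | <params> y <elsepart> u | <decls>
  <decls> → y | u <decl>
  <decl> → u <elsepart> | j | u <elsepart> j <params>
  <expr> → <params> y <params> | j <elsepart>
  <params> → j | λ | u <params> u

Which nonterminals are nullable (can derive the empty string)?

{ <params> }

Directly nullable (have an λ-production): <params>.
No other nonterminal has a production whose RHS symbols are all nullable.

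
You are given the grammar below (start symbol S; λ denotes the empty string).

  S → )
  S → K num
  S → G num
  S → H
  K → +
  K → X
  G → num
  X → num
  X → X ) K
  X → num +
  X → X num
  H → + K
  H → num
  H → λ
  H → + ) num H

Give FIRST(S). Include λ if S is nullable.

{ ), +, num, λ }

S → ) contributes {)}.
From S → K num: add FIRST(K) = { +, num }.
From S → G num: add FIRST(G) = { num }.
From S → H: add FIRST(H) = { +, num, λ } (including λ since H is nullable).
Union: FIRST(S) = { ), +, num, λ }.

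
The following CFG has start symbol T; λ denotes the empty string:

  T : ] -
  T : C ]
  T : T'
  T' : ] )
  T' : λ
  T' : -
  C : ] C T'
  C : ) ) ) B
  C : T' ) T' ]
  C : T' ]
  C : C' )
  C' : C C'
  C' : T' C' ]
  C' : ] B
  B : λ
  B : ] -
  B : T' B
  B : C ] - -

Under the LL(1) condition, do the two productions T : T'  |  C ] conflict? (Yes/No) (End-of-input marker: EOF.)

Yes

FIRST(T') = { -, ], λ } and FIRST(C ]) = { ), -, ] }.
Both contain -, so the two alternatives are not disjoint — LL(1) conflict.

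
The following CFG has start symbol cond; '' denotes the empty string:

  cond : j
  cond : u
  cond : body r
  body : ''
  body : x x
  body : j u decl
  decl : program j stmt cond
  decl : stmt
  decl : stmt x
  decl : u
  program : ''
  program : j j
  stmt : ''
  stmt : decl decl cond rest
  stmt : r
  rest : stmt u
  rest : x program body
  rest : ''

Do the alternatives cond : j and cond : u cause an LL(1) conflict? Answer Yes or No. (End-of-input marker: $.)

FIRST(j) = { j } and FIRST(u) = { u }.
The FIRST sets are disjoint and neither alternative is nullable — no conflict.

No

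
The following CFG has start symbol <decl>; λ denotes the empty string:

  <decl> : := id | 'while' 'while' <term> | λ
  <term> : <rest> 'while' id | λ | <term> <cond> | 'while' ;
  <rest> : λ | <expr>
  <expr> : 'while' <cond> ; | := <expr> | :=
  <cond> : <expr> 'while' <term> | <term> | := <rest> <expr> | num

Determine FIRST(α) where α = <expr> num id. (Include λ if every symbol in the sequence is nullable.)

{ 'while', := }

Add FIRST(<expr>) = { 'while', := }; <expr> is not nullable, stop.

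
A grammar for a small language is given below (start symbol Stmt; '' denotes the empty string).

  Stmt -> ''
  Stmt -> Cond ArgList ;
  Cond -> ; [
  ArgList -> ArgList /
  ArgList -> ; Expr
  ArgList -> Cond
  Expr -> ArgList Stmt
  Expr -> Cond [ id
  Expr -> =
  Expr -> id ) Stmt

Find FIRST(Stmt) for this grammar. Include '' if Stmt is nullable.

Stmt -> '' contributes ''.
From Stmt -> Cond ArgList ;: add FIRST(Cond) = { ; }.
Union: FIRST(Stmt) = { ;, '' }.

{ ;, '' }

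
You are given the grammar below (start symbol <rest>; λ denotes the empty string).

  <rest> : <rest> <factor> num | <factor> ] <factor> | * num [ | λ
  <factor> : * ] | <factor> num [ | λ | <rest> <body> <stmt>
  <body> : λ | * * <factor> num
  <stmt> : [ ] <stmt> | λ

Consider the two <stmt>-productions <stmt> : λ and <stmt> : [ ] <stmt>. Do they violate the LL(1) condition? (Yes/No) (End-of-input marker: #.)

Yes

FIRST(λ) = { λ } and FIRST([ ] <stmt>) = { [ }.
The first alternative is nullable and FOLLOW(<stmt>) = { #, *, [, ], num } shares [ with FIRST of the second — conflict.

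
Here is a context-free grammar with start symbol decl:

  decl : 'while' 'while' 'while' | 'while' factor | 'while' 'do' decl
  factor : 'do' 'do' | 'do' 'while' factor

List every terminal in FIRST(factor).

factor : 'do' 'do' contributes {'do'}.
factor : 'do' 'while' factor contributes {'do'}.
Union: FIRST(factor) = { 'do' }.

{ 'do' }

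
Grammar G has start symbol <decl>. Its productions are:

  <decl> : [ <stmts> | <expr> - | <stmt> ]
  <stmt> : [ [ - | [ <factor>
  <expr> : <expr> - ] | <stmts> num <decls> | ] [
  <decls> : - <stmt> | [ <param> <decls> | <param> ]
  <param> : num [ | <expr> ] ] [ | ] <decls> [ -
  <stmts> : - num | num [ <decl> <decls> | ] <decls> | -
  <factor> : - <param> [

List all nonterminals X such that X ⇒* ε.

No nonterminal has an empty production or an RHS whose symbols are all nullable.

{ } (none)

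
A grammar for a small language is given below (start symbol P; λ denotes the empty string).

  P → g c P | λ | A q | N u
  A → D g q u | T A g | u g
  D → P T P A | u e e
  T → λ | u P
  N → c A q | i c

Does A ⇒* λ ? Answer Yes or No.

No

Nullable nonterminals: P, T.
No production of A has an RHS whose symbols are all nullable, so A is not nullable.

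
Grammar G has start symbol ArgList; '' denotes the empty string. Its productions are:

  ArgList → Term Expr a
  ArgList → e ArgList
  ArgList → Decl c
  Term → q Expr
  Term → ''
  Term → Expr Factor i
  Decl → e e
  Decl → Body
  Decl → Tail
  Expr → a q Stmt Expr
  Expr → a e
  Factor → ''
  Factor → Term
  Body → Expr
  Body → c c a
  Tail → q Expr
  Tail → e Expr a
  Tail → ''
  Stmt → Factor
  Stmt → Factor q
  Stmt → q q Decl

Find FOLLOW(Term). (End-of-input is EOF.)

{ a, i, q }

In ArgList → Term Expr a: add FIRST(Expr a) = { a }.
In Factor → Term: Term is at the end, add FOLLOW(Factor) = { a, i, q }.
Union: FOLLOW(Term) = { a, i, q }.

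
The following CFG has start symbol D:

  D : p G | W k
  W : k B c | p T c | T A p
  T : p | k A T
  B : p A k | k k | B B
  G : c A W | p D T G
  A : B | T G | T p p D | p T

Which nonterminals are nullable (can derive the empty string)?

{ } (none)

No nonterminal has an empty production or an RHS whose symbols are all nullable.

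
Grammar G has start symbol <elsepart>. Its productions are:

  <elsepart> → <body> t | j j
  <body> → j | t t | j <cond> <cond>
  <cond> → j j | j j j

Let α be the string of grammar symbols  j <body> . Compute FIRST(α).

j is a terminal; add {j} and stop.

{ j }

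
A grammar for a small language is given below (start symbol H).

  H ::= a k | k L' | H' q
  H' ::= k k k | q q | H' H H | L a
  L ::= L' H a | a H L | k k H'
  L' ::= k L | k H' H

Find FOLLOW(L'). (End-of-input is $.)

In H ::= k L': L' is at the end, add FOLLOW(H) = { $, a, k, q }.
In L ::= L' H a: add FIRST(H a) = { a, k, q }.
Union: FOLLOW(L') = { $, a, k, q }.

{ $, a, k, q }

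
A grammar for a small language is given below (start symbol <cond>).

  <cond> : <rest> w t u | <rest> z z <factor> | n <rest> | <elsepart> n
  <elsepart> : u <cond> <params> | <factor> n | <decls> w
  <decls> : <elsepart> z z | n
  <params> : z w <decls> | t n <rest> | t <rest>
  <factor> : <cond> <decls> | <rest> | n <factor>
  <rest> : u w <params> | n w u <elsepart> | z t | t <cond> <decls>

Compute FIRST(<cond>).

From <cond> : <rest> w t u: add FIRST(<rest>) = { n, t, u, z }.
From <cond> : <rest> z z <factor>: add FIRST(<rest>) = { n, t, u, z }.
<cond> : n <rest> contributes {n}.
From <cond> : <elsepart> n: add FIRST(<elsepart>) = { n, t, u, z }.
Union: FIRST(<cond>) = { n, t, u, z }.

{ n, t, u, z }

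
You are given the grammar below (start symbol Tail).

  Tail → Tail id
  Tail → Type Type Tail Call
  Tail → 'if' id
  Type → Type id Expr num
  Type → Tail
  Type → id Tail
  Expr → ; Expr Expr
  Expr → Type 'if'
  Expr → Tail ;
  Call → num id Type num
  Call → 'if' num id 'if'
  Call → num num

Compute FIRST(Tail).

From Tail → Tail id: add FIRST(Tail) = { 'if', id }.
From Tail → Type Type Tail Call: add FIRST(Type) = { 'if', id }.
Tail → 'if' id contributes {'if'}.
Union: FIRST(Tail) = { 'if', id }.

{ 'if', id }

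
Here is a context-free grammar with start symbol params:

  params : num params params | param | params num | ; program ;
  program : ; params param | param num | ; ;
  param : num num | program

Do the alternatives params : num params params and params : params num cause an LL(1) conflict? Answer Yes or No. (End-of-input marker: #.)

Yes

FIRST(num params params) = { num } and FIRST(params num) = { ;, num }.
Both contain num, so the two alternatives are not disjoint — LL(1) conflict.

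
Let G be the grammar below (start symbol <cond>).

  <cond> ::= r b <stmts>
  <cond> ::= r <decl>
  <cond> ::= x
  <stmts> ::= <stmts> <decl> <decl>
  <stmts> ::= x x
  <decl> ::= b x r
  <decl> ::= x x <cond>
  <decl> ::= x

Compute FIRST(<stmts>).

From <stmts> ::= <stmts> <decl> <decl>: add FIRST(<stmts>) = { x }.
<stmts> ::= x x contributes {x}.
Union: FIRST(<stmts>) = { x }.

{ x }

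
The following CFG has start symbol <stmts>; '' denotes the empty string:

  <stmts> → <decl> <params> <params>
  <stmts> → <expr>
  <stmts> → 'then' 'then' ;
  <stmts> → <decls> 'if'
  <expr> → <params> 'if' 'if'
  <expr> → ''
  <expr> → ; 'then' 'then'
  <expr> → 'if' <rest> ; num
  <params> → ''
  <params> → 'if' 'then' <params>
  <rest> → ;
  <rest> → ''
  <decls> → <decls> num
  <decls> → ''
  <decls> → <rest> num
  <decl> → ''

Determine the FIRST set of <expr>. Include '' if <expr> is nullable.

From <expr> → <params> 'if' 'if': <params> nullable, take FIRST(<params>) ∪ {'if'} = { 'if' }.
<expr> → '' contributes ''.
<expr> → ; 'then' 'then' contributes {;}.
<expr> → 'if' <rest> ; num contributes {'if'}.
Union: FIRST(<expr>) = { 'if', ;, '' }.

{ 'if', ;, '' }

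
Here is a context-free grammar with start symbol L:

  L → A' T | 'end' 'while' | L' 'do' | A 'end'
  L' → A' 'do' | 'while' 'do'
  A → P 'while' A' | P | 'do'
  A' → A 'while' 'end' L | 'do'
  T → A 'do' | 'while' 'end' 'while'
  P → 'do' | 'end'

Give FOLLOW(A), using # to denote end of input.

In L → A 'end': add FIRST('end') = { 'end' }.
In A' → A 'while' 'end' L: add FIRST('while' 'end' L) = { 'while' }.
In T → A 'do': add FIRST('do') = { 'do' }.
Union: FOLLOW(A) = { 'do', 'end', 'while' }.

{ 'do', 'end', 'while' }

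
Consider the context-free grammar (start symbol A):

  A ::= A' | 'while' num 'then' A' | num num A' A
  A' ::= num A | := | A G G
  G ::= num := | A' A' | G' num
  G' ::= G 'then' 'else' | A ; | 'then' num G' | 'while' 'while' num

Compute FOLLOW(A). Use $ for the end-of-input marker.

{ $, 'then', 'while', :=, ;, num }

A is the start symbol, so $ ∈ FOLLOW(A).
In A ::= num num A' A: A is at the end, add FOLLOW(A) = { $, 'then', 'while', :=, ;, num }.
In A' ::= num A: A is at the end, add FOLLOW(A') = { $, 'then', 'while', :=, ;, num }.
In A' ::= A G G: add FIRST(G G) = { 'then', 'while', :=, num }.
In G' ::= A ;: add FIRST(;) = { ; }.
Union: FOLLOW(A) = { $, 'then', 'while', :=, ;, num }.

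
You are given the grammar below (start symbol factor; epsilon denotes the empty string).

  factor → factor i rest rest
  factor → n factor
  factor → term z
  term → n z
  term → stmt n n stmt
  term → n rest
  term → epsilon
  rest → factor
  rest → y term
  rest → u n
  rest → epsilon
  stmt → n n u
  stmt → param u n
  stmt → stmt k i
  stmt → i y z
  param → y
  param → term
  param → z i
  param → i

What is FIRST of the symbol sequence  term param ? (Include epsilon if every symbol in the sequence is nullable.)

Add FIRST(term)\{epsilon} = { i, n, u, y, z }; term is nullable, continue.
Add FIRST(param)\{epsilon} = { i, n, u, y, z }; param is nullable, continue.
Every symbol is nullable, so include epsilon.

{ i, n, u, y, z, epsilon }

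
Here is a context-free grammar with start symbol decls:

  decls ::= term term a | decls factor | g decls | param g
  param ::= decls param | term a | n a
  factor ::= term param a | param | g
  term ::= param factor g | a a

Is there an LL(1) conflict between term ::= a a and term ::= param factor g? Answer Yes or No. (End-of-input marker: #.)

Yes

FIRST(a a) = { a } and FIRST(param factor g) = { a, g, n }.
Both contain a, so the two alternatives are not disjoint — LL(1) conflict.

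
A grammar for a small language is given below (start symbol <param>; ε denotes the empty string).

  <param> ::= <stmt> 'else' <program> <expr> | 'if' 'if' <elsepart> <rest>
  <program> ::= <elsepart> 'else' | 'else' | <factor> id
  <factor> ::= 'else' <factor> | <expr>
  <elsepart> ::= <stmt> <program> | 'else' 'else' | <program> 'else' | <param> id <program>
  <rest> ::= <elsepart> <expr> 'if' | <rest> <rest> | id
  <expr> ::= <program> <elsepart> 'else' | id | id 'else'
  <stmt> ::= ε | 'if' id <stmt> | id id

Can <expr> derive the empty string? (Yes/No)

No

Nullable nonterminals: <stmt>.
No production of <expr> has an RHS whose symbols are all nullable, so <expr> is not nullable.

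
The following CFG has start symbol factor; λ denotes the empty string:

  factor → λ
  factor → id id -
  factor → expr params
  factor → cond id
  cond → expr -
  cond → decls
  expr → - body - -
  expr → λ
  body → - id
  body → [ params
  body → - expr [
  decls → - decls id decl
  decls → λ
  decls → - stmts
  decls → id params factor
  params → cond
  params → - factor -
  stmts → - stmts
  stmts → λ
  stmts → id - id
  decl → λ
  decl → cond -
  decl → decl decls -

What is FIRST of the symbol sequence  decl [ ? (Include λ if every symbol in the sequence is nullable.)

{ -, [, id }

Add FIRST(decl)\{λ} = { -, id }; decl is nullable, continue.
[ is a terminal; add {[} and stop.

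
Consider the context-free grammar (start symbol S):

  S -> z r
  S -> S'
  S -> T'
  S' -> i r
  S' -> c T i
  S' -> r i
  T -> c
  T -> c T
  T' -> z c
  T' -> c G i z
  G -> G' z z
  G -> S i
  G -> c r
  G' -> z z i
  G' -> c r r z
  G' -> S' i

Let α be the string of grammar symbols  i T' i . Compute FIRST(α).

{ i }

i is a terminal; add {i} and stop.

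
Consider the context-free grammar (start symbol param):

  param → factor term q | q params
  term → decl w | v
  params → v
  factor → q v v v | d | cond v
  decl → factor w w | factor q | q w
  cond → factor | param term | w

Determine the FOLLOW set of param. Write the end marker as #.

param is the start symbol, so # ∈ FOLLOW(param).
In cond → param term: add FIRST(term) = { d, q, v, w }.
Union: FOLLOW(param) = { #, d, q, v, w }.

{ #, d, q, v, w }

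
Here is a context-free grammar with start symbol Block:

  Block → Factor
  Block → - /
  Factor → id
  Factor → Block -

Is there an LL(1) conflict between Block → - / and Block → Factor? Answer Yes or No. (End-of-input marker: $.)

Yes

FIRST(- /) = { - } and FIRST(Factor) = { -, id }.
Both contain -, so the two alternatives are not disjoint — LL(1) conflict.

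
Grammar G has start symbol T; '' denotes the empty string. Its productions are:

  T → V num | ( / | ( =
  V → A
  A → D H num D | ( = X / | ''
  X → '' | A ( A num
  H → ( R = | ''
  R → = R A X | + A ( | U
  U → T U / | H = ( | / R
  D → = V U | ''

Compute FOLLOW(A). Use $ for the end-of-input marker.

In V → A: A is at the end, add FOLLOW(V) = { (, /, =, num }.
In X → A ( A num: add FIRST(( A num) = { ( }.
In X → A ( A num: add FIRST(num) = { num }.
In R → = R A X: add FIRST(X)\{''} = { (, =, num }.
  Since X is nullable, also add FOLLOW(R) = { (, /, =, num }.
In R → + A (: add FIRST(() = { ( }.
Union: FOLLOW(A) = { (, /, =, num }.

{ (, /, =, num }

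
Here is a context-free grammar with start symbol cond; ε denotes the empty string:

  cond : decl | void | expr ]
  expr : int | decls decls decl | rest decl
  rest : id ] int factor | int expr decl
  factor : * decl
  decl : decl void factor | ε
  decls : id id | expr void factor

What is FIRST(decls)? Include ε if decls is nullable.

{ id, int }

decls : id id contributes {id}.
From decls : expr void factor: add FIRST(expr) = { id, int }.
Union: FIRST(decls) = { id, int }.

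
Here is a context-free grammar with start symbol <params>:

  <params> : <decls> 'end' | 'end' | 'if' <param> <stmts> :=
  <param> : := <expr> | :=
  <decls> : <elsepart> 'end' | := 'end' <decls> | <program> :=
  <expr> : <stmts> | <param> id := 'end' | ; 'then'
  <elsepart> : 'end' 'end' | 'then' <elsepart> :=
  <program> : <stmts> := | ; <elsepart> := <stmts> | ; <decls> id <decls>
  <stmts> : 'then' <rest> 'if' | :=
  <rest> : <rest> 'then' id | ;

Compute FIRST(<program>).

{ 'then', :=, ; }

From <program> : <stmts> :=: add FIRST(<stmts>) = { 'then', := }.
<program> : ; <elsepart> := <stmts> contributes {;}.
<program> : ; <decls> id <decls> contributes {;}.
Union: FIRST(<program>) = { 'then', :=, ; }.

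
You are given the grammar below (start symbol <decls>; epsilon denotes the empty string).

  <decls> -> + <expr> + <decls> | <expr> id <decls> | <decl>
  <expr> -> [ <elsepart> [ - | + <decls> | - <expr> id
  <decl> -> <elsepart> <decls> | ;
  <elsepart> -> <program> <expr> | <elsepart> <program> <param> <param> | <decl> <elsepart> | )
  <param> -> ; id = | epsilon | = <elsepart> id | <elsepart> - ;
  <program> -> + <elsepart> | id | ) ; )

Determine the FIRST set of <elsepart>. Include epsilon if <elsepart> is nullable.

{ ), +, ;, id }

From <elsepart> -> <program> <expr>: add FIRST(<program>) = { ), +, id }.
From <elsepart> -> <elsepart> <program> <param> <param>: add FIRST(<elsepart>) = { ), +, ;, id }.
From <elsepart> -> <decl> <elsepart>: add FIRST(<decl>) = { ), +, ;, id }.
<elsepart> -> ) contributes {)}.
Union: FIRST(<elsepart>) = { ), +, ;, id }.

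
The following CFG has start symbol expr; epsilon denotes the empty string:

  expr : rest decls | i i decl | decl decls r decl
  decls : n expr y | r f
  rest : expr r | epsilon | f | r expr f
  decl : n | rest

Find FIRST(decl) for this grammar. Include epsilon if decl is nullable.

decl : n contributes {n}.
From decl : rest: add FIRST(rest) = { f, i, n, r, epsilon } (including epsilon since rest is nullable).
Union: FIRST(decl) = { f, i, n, r, epsilon }.

{ f, i, n, r, epsilon }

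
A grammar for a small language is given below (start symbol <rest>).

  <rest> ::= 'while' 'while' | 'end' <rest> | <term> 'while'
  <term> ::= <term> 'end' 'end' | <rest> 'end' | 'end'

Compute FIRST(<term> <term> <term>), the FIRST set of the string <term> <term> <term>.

{ 'end', 'while' }

Add FIRST(<term>) = { 'end', 'while' }; <term> is not nullable, stop.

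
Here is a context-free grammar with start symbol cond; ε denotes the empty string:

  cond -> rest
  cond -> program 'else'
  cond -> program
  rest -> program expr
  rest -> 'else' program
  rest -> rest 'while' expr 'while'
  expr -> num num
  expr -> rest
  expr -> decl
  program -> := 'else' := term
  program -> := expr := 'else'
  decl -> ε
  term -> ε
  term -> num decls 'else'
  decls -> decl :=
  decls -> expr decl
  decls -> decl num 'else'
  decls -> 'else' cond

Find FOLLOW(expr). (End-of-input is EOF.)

In rest -> program expr: expr is at the end, add FOLLOW(rest) = { EOF, 'else', 'while', := }.
In rest -> rest 'while' expr 'while': add FIRST('while') = { 'while' }.
In program -> := expr := 'else': add FIRST(:= 'else') = { := }.
In decls -> expr decl: add FIRST(decl)\{ε} = {  }.
  Since decl is nullable, also add FOLLOW(decls) = { 'else' }.
Union: FOLLOW(expr) = { EOF, 'else', 'while', := }.

{ EOF, 'else', 'while', := }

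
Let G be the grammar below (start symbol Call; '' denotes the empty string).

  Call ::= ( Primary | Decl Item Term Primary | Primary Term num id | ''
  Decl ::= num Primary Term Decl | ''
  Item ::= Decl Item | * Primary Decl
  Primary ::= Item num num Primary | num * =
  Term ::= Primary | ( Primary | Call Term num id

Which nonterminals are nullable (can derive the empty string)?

{ Call, Decl }

Directly nullable (have an ''-production): Call, Decl.
No other nonterminal has a production whose RHS symbols are all nullable.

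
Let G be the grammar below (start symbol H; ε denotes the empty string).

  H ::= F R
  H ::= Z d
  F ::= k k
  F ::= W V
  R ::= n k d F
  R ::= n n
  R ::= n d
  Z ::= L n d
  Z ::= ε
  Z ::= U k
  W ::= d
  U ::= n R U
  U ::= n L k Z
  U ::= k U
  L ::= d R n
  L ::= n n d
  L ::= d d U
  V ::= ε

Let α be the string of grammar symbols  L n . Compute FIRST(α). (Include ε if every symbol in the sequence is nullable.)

{ d, n }

Add FIRST(L) = { d, n }; L is not nullable, stop.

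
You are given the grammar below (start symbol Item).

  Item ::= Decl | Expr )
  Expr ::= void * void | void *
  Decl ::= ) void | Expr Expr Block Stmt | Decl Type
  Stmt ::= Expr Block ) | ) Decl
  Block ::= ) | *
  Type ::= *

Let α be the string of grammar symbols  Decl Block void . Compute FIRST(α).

Add FIRST(Decl) = { ), void }; Decl is not nullable, stop.

{ ), void }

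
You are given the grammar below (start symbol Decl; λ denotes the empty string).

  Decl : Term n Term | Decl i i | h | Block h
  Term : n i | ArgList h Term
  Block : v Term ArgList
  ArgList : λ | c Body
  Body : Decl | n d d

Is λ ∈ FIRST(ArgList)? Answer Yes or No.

ArgList has an λ-production, so ArgList ⇒ λ.

Yes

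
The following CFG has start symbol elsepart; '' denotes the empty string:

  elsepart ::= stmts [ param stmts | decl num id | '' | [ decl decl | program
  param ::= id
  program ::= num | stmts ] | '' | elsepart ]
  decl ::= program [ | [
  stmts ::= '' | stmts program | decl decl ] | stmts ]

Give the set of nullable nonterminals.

Directly nullable (have an ''-production): elsepart, program, stmts.
No other nonterminal has a production whose RHS symbols are all nullable.

{ elsepart, program, stmts }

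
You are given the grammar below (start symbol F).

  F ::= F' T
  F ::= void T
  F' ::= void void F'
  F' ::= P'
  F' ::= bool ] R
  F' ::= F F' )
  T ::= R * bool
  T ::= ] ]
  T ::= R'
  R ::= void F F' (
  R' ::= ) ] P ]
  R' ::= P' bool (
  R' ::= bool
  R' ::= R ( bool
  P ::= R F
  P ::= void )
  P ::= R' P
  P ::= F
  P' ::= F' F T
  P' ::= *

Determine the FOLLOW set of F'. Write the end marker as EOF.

{ (, ), *, ], bool, void }

In F ::= F' T: add FIRST(T) = { ), *, ], bool, void }.
In F' ::= void void F': F' is at the end, add FOLLOW(F') = { (, ), *, ], bool, void }.
In F' ::= F F' ): add FIRST()) = { ) }.
In R ::= void F F' (: add FIRST(() = { ( }.
In P' ::= F' F T: add FIRST(F T) = { *, bool, void }.
Union: FOLLOW(F') = { (, ), *, ], bool, void }.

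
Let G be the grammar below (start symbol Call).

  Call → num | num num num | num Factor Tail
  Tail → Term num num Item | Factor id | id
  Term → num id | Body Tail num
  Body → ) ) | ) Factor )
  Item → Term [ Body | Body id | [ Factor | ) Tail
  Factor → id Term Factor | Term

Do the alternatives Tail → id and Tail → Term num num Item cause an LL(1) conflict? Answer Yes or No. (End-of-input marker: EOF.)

No

FIRST(id) = { id } and FIRST(Term num num Item) = { ), num }.
The FIRST sets are disjoint and neither alternative is nullable — no conflict.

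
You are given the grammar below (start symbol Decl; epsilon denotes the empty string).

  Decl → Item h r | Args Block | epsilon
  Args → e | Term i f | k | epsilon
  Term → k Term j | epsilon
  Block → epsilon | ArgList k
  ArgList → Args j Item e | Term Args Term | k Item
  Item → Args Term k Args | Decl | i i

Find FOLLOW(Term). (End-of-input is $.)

In Args → Term i f: add FIRST(i f) = { i }.
In Term → k Term j: add FIRST(j) = { j }.
In ArgList → Term Args Term: add FIRST(Args Term)\{epsilon} = { e, i, k }.
  Since Args Term is nullable, also add FOLLOW(ArgList) = { k }.
In ArgList → Term Args Term: Term is at the end, add FOLLOW(ArgList) = { k }.
In Item → Args Term k Args: add FIRST(k Args) = { k }.
Union: FOLLOW(Term) = { e, i, j, k }.

{ e, i, j, k }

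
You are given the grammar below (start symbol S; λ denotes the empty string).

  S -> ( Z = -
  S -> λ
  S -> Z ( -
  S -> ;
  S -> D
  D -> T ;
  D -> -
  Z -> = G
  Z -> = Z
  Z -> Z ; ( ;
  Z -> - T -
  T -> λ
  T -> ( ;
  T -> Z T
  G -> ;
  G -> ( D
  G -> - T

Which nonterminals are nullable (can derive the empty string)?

{ S, T }

Directly nullable (have an λ-production): S, T.
No other nonterminal has a production whose RHS symbols are all nullable.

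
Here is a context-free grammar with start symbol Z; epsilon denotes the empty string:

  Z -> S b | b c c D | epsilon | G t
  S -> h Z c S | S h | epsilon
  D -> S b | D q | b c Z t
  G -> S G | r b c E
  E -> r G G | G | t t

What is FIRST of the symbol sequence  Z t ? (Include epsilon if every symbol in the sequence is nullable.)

{ b, h, r, t }

Add FIRST(Z)\{epsilon} = { b, h, r }; Z is nullable, continue.
t is a terminal; add {t} and stop.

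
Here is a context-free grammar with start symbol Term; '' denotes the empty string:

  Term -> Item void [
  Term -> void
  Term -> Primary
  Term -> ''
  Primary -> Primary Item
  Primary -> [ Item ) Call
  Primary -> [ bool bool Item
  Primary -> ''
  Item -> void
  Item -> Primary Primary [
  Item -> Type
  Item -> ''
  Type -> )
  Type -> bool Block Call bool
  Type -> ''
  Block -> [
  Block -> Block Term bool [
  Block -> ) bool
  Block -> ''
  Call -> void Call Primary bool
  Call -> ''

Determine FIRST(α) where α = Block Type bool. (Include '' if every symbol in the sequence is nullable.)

{ ), [, bool, void }

Add FIRST(Block)\{''} = { ), [, bool, void }; Block is nullable, continue.
Add FIRST(Type)\{''} = { ), bool }; Type is nullable, continue.
bool is a terminal; add {bool} and stop.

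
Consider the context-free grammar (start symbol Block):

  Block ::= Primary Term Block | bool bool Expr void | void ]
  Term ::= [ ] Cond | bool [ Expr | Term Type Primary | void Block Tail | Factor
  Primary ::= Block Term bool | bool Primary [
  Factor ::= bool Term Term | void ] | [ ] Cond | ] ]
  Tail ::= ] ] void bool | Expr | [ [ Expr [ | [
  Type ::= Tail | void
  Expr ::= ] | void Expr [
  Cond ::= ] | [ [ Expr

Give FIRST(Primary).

{ bool, void }

From Primary ::= Block Term bool: add FIRST(Block) = { bool, void }.
Primary ::= bool Primary [ contributes {bool}.
Union: FIRST(Primary) = { bool, void }.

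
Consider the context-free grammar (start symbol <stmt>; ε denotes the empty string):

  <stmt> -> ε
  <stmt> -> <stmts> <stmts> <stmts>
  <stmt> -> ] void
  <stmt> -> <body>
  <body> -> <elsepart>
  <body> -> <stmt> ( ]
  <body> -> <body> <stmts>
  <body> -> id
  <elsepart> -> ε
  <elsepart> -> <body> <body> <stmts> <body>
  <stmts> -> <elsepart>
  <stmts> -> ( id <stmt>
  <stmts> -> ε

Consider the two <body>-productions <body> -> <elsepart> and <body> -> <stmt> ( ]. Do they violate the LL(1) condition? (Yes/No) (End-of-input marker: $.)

FIRST(<elsepart>) = { (, ], id, ε } and FIRST(<stmt> ( ]) = { (, ], id }.
Both contain (, so the two alternatives are not disjoint — LL(1) conflict.

Yes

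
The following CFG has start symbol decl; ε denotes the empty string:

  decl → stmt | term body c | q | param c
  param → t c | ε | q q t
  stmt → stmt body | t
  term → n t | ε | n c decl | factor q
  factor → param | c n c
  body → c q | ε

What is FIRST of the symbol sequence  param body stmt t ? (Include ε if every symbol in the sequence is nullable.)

{ c, q, t }

Add FIRST(param)\{ε} = { q, t }; param is nullable, continue.
Add FIRST(body)\{ε} = { c }; body is nullable, continue.
Add FIRST(stmt) = { t }; stmt is not nullable, stop.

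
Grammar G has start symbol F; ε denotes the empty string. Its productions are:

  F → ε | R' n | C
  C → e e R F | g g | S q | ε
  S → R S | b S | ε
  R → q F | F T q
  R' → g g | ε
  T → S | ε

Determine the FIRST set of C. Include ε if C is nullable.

C → e e R F contributes {e}.
C → g g contributes {g}.
From C → S q: S nullable, take FIRST(S) ∪ {q} = { b, e, g, n, q }.
C → ε contributes ε.
Union: FIRST(C) = { b, e, g, n, q, ε }.

{ b, e, g, n, q, ε }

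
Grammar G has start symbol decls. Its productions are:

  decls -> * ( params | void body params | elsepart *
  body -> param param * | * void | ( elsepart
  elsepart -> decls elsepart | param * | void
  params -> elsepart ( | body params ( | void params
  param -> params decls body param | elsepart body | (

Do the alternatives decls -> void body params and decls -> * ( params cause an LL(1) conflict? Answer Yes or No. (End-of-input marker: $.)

FIRST(void body params) = { void } and FIRST(* ( params) = { * }.
The FIRST sets are disjoint and neither alternative is nullable — no conflict.

No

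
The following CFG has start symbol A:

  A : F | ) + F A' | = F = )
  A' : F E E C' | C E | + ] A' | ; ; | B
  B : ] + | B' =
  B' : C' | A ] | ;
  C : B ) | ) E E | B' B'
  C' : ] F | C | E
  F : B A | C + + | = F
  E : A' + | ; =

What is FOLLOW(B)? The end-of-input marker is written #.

{ #, ), +, ;, =, ] }

In A' : B: B is at the end, add FOLLOW(A') = { #, ), +, ;, =, ] }.
In C : B ): add FIRST()) = { ) }.
In F : B A: add FIRST(A) = { ), +, ;, =, ] }.
Union: FOLLOW(B) = { #, ), +, ;, =, ] }.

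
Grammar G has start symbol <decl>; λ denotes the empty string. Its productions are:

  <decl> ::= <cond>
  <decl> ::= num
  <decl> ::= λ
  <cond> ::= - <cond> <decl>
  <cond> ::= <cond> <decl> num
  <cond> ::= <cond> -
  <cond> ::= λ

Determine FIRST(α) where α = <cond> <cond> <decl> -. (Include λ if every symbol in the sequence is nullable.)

{ -, num }

Add FIRST(<cond>)\{λ} = { -, num }; <cond> is nullable, continue.
Add FIRST(<cond>)\{λ} = { -, num }; <cond> is nullable, continue.
Add FIRST(<decl>)\{λ} = { -, num }; <decl> is nullable, continue.
- is a terminal; add {-} and stop.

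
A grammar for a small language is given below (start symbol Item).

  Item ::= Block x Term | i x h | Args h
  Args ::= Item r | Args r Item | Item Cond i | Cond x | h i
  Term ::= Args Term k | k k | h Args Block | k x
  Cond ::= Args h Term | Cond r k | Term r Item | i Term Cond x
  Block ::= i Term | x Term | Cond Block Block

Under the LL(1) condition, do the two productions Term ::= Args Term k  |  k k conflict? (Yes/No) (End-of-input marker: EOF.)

Yes

FIRST(Args Term k) = { h, i, k, x } and FIRST(k k) = { k }.
Both contain k, so the two alternatives are not disjoint — LL(1) conflict.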